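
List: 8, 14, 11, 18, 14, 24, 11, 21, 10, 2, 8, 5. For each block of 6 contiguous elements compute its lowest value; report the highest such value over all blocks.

11

Each size-6 window and its min:
[8, 14, 11, 18, 14, 24] → min 8
[14, 11, 18, 14, 24, 11] → min 11
[11, 18, 14, 24, 11, 21] → min 11
[18, 14, 24, 11, 21, 10] → min 10
[14, 24, 11, 21, 10, 2] → min 2
[24, 11, 21, 10, 2, 8] → min 2
[11, 21, 10, 2, 8, 5] → min 2
Highest of these is 11.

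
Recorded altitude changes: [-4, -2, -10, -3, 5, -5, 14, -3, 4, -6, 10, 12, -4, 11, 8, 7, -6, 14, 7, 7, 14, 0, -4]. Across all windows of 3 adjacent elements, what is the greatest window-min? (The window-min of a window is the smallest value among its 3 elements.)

7

Window mins for each of the 21 positions:
[-4, -2, -10] → min -10
[-2, -10, -3] → min -10
[-10, -3, 5] → min -10
[-3, 5, -5] → min -5
[5, -5, 14] → min -5
[-5, 14, -3] → min -5
[14, -3, 4] → min -3
[-3, 4, -6] → min -6
[4, -6, 10] → min -6
[-6, 10, 12] → min -6
[10, 12, -4] → min -4
[12, -4, 11] → min -4
[-4, 11, 8] → min -4
[11, 8, 7] → min 7
[8, 7, -6] → min -6
[7, -6, 14] → min -6
[-6, 14, 7] → min -6
[14, 7, 7] → min 7
[7, 7, 14] → min 7
[7, 14, 0] → min 0
[14, 0, -4] → min -4
Greatest of these is 7.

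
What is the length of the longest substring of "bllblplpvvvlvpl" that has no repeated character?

add b: [b] len 1
add l: [b, l] len 2
add l (repeat l, move left end past it): [l] len 1
add b: [l, b] len 2
add l (repeat l, move left end past it): [b, l] len 2
add p: [b, l, p] len 3
add l (repeat l, move left end past it): [p, l] len 2
add p (repeat p, move left end past it): [l, p] len 2
add v: [l, p, v] len 3
add v (repeat v, move left end past it): [v] len 1
add v (repeat v, move left end past it): [v] len 1
add l: [v, l] len 2
add v (repeat v, move left end past it): [l, v] len 2
add p: [l, v, p] len 3
add l (repeat l, move left end past it): [v, p, l] len 3
Longest all-distinct length: 3.

3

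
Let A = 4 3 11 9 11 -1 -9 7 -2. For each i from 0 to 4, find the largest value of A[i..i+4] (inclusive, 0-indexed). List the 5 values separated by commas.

11, 11, 11, 11, 11

Sliding a size-5 window across the 9 values:
4 3 11 9 11 → max 11
3 11 9 11 -1 → max 11
11 9 11 -1 -9 → max 11
9 11 -1 -9 7 → max 11
11 -1 -9 7 -2 → max 11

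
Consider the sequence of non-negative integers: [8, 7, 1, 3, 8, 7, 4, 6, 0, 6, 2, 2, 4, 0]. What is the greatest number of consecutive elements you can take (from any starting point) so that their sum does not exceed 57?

13

[8] sum 8 len 1
[8, 7] sum 15 len 2
[8, 7, 1] sum 16 len 3
[8, 7, 1, 3] sum 19 len 4
[8, 7, 1, 3, 8] sum 27 len 5
[8, 7, 1, 3, 8, 7] sum 34 len 6
[8, 7, 1, 3, 8, 7, 4] sum 38 len 7
[8, 7, 1, 3, 8, 7, 4, 6] sum 44 len 8
[8, 7, 1, 3, 8, 7, 4, 6, 0] sum 44 len 9
[8, 7, 1, 3, 8, 7, 4, 6, 0, 6] sum 50 len 10
[8, 7, 1, 3, 8, 7, 4, 6, 0, 6, 2] sum 52 len 11
[8, 7, 1, 3, 8, 7, 4, 6, 0, 6, 2, 2] sum 54 len 12
[7, 1, 3, 8, 7, 4, 6, 0, 6, 2, 2, 4] sum 50 len 12
[7, 1, 3, 8, 7, 4, 6, 0, 6, 2, 2, 4, 0] sum 50 len 13
Longest length seen: 13.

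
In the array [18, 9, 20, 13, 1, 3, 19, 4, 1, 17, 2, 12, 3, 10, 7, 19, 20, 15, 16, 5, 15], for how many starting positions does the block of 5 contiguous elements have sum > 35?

[18, 9, 20, 13, 1] → sum 61  > 35 ✓
[9, 20, 13, 1, 3] → sum 46  > 35 ✓
[20, 13, 1, 3, 19] → sum 56  > 35 ✓
[13, 1, 3, 19, 4] → sum 40  > 35 ✓
[1, 3, 19, 4, 1] → sum 28
[3, 19, 4, 1, 17] → sum 44  > 35 ✓
[19, 4, 1, 17, 2] → sum 43  > 35 ✓
[4, 1, 17, 2, 12] → sum 36  > 35 ✓
[1, 17, 2, 12, 3] → sum 35
[17, 2, 12, 3, 10] → sum 44  > 35 ✓
[2, 12, 3, 10, 7] → sum 34
[12, 3, 10, 7, 19] → sum 51  > 35 ✓
[3, 10, 7, 19, 20] → sum 59  > 35 ✓
[10, 7, 19, 20, 15] → sum 71  > 35 ✓
[7, 19, 20, 15, 16] → sum 77  > 35 ✓
[19, 20, 15, 16, 5] → sum 75  > 35 ✓
[20, 15, 16, 5, 15] → sum 71  > 35 ✓
14 windows satisfy the condition.

14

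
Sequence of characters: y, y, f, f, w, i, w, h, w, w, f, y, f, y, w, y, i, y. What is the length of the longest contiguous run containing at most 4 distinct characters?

10

add y: window [y] (1 distinct), len 1
add y: window [y, y] (1 distinct), len 2
add f: window [y, y, f] (2 distinct), len 3
add f: window [y, y, f, f] (2 distinct), len 4
add w: window [y, y, f, f, w] (3 distinct), len 5
add i: window [y, y, f, f, w, i] (4 distinct), len 6
add w: window [y, y, f, f, w, i, w] (4 distinct), len 7
add h: window [f, f, w, i, w, h] (4 distinct), len 6
add w: window [f, f, w, i, w, h, w] (4 distinct), len 7
add w: window [f, f, w, i, w, h, w, w] (4 distinct), len 8
add f: window [f, f, w, i, w, h, w, w, f] (4 distinct), len 9
add y: window [w, h, w, w, f, y] (4 distinct), len 6
add f: window [w, h, w, w, f, y, f] (4 distinct), len 7
add y: window [w, h, w, w, f, y, f, y] (4 distinct), len 8
add w: window [w, h, w, w, f, y, f, y, w] (4 distinct), len 9
add y: window [w, h, w, w, f, y, f, y, w, y] (4 distinct), len 10
add i: window [w, w, f, y, f, y, w, y, i] (4 distinct), len 9
add y: window [w, w, f, y, f, y, w, y, i, y] (4 distinct), len 10
Longest length with ≤4 distinct: 10.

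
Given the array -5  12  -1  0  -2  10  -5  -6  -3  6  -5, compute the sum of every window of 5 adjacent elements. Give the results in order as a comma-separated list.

[-5, 12, -1, 0, -2] → sum 4
[12, -1, 0, -2, 10] → sum 19
[-1, 0, -2, 10, -5] → sum 2
[0, -2, 10, -5, -6] → sum -3
[-2, 10, -5, -6, -3] → sum -6
[10, -5, -6, -3, 6] → sum 2
[-5, -6, -3, 6, -5] → sum -13

4, 19, 2, -3, -6, 2, -13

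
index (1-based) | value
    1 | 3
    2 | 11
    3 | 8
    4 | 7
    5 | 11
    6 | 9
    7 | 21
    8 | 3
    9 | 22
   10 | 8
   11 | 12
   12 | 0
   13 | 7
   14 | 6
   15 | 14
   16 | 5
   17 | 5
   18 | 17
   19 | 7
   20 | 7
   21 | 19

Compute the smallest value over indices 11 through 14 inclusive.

0

Elements at indices 11..14: 12, 0, 7, 6
min(12, 0, 7, 6) = 0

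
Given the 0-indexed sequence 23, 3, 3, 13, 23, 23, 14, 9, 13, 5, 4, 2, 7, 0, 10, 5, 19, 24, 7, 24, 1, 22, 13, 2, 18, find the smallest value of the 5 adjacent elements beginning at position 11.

Elements at indices 11..15: 2, 7, 0, 10, 5
min(2, 7, 0, 10, 5) = 0

0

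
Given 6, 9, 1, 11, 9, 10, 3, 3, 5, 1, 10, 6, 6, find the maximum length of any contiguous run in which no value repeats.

5

add 6: [6] len 1
add 9: [6, 9] len 2
add 1: [6, 9, 1] len 3
add 11: [6, 9, 1, 11] len 4
add 9 (repeat 9, move left end past it): [1, 11, 9] len 3
add 10: [1, 11, 9, 10] len 4
add 3: [1, 11, 9, 10, 3] len 5
add 3 (repeat 3, move left end past it): [3] len 1
add 5: [3, 5] len 2
add 1: [3, 5, 1] len 3
add 10: [3, 5, 1, 10] len 4
add 6: [3, 5, 1, 10, 6] len 5
add 6 (repeat 6, move left end past it): [6] len 1
Longest all-distinct length: 5.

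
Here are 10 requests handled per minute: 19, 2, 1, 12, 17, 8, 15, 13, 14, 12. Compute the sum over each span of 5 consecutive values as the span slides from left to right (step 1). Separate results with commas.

51, 40, 53, 65, 67, 62

(19, 2, 1, 12, 17) → sum 51
(2, 1, 12, 17, 8) → sum 40
(1, 12, 17, 8, 15) → sum 53
(12, 17, 8, 15, 13) → sum 65
(17, 8, 15, 13, 14) → sum 67
(8, 15, 13, 14, 12) → sum 62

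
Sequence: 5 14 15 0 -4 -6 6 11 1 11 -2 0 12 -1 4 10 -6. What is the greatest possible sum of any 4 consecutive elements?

Window sums for each of the 14 positions:
5 14 15 0 → sum 34
14 15 0 -4 → sum 25
15 0 -4 -6 → sum 5
0 -4 -6 6 → sum -4
-4 -6 6 11 → sum 7
-6 6 11 1 → sum 12
6 11 1 11 → sum 29
11 1 11 -2 → sum 21
1 11 -2 0 → sum 10
11 -2 0 12 → sum 21
-2 0 12 -1 → sum 9
0 12 -1 4 → sum 15
12 -1 4 10 → sum 25
-1 4 10 -6 → sum 7
Greatest of these is 34.

34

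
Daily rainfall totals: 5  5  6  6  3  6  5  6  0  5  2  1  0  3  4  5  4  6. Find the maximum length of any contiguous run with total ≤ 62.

add 5: [5] sum 5, len 1
add 5: [5, 5] sum 10, len 2
add 6: [5, 5, 6] sum 16, len 3
add 6: [5, 5, 6, 6] sum 22, len 4
add 3: [5, 5, 6, 6, 3] sum 25, len 5
add 6: [5, 5, 6, 6, 3, 6] sum 31, len 6
add 5: [5, 5, 6, 6, 3, 6, 5] sum 36, len 7
add 6: [5, 5, 6, 6, 3, 6, 5, 6] sum 42, len 8
add 0: [5, 5, 6, 6, 3, 6, 5, 6, 0] sum 42, len 9
add 5: [5, 5, 6, 6, 3, 6, 5, 6, 0, 5] sum 47, len 10
add 2: [5, 5, 6, 6, 3, 6, 5, 6, 0, 5, 2] sum 49, len 11
add 1: [5, 5, 6, 6, 3, 6, 5, 6, 0, 5, 2, 1] sum 50, len 12
add 0: [5, 5, 6, 6, 3, 6, 5, 6, 0, 5, 2, 1, 0] sum 50, len 13
add 3: [5, 5, 6, 6, 3, 6, 5, 6, 0, 5, 2, 1, 0, 3] sum 53, len 14
add 4: [5, 5, 6, 6, 3, 6, 5, 6, 0, 5, 2, 1, 0, 3, 4] sum 57, len 15
add 5: [5, 5, 6, 6, 3, 6, 5, 6, 0, 5, 2, 1, 0, 3, 4, 5] sum 62, len 16
add 4: [5, 6, 6, 3, 6, 5, 6, 0, 5, 2, 1, 0, 3, 4, 5, 4] sum 61, len 16
add 6: [6, 6, 3, 6, 5, 6, 0, 5, 2, 1, 0, 3, 4, 5, 4, 6] sum 62, len 16
Longest length seen: 16.

16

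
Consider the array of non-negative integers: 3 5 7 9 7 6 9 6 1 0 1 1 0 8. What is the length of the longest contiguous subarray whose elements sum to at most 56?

Extend to the right; shrink from the left whenever the sum exceeds 56:
[3] sum 3 len 1
[3, 5] sum 8 len 2
[3, 5, 7] sum 15 len 3
[3, 5, 7, 9] sum 24 len 4
[3, 5, 7, 9, 7] sum 31 len 5
[3, 5, 7, 9, 7, 6] sum 37 len 6
[3, 5, 7, 9, 7, 6, 9] sum 46 len 7
[3, 5, 7, 9, 7, 6, 9, 6] sum 52 len 8
[3, 5, 7, 9, 7, 6, 9, 6, 1] sum 53 len 9
[3, 5, 7, 9, 7, 6, 9, 6, 1, 0] sum 53 len 10
[3, 5, 7, 9, 7, 6, 9, 6, 1, 0, 1] sum 54 len 11
[3, 5, 7, 9, 7, 6, 9, 6, 1, 0, 1, 1] sum 55 len 12
[3, 5, 7, 9, 7, 6, 9, 6, 1, 0, 1, 1, 0] sum 55 len 13
[7, 9, 7, 6, 9, 6, 1, 0, 1, 1, 0, 8] sum 55 len 12
Longest length seen: 13.

13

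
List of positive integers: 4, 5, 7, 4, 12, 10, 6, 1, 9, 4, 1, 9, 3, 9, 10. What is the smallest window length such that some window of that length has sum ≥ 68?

add 4: running sum 4 < 68
add 5: running sum 9 < 68
add 7: running sum 16 < 68
add 4: running sum 20 < 68
add 12: running sum 32 < 68
add 10: running sum 42 < 68
add 6: running sum 48 < 68
add 1: running sum 49 < 68
add 9: running sum 58 < 68
add 4: running sum 62 < 68
add 1: running sum 63 < 68
end 11: [5, 7, 4, 12, 10, 6, 1, 9, 4, 1, 9] sum 68, len 11
end 12: [5, 7, 4, 12, 10, 6, 1, 9, 4, 1, 9, 3] sum 71, len 12
end 13: [4, 12, 10, 6, 1, 9, 4, 1, 9, 3, 9] sum 68, len 11
end 14: [12, 10, 6, 1, 9, 4, 1, 9, 3, 9, 10] sum 74, len 11
Shortest qualifying length: 11.

11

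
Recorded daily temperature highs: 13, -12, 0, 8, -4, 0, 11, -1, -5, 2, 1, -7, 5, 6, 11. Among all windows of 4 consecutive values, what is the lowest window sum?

[13, -12, 0, 8] → sum 9
[-12, 0, 8, -4] → sum -8
[0, 8, -4, 0] → sum 4
[8, -4, 0, 11] → sum 15
[-4, 0, 11, -1] → sum 6
[0, 11, -1, -5] → sum 5
[11, -1, -5, 2] → sum 7
[-1, -5, 2, 1] → sum -3
[-5, 2, 1, -7] → sum -9
[2, 1, -7, 5] → sum 1
[1, -7, 5, 6] → sum 5
[-7, 5, 6, 11] → sum 15
Lowest of these is -9.

-9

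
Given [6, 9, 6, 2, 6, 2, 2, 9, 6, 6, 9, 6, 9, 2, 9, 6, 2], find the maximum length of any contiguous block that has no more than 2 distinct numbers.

6

add 6: window [6] (1 distinct), len 1
add 9: window [6, 9] (2 distinct), len 2
add 6: window [6, 9, 6] (2 distinct), len 3
add 2: window [6, 2] (2 distinct), len 2
add 6: window [6, 2, 6] (2 distinct), len 3
add 2: window [6, 2, 6, 2] (2 distinct), len 4
add 2: window [6, 2, 6, 2, 2] (2 distinct), len 5
add 9: window [2, 2, 9] (2 distinct), len 3
add 6: window [9, 6] (2 distinct), len 2
add 6: window [9, 6, 6] (2 distinct), len 3
add 9: window [9, 6, 6, 9] (2 distinct), len 4
add 6: window [9, 6, 6, 9, 6] (2 distinct), len 5
add 9: window [9, 6, 6, 9, 6, 9] (2 distinct), len 6
add 2: window [9, 2] (2 distinct), len 2
add 9: window [9, 2, 9] (2 distinct), len 3
add 6: window [9, 6] (2 distinct), len 2
add 2: window [6, 2] (2 distinct), len 2
Longest length with ≤2 distinct: 6.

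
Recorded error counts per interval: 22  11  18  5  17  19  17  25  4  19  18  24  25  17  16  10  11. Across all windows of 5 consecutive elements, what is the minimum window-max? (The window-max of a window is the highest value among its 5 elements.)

19

Window maxs for each of the 13 positions:
[22, 11, 18, 5, 17] → max 22
[11, 18, 5, 17, 19] → max 19
[18, 5, 17, 19, 17] → max 19
[5, 17, 19, 17, 25] → max 25
[17, 19, 17, 25, 4] → max 25
[19, 17, 25, 4, 19] → max 25
[17, 25, 4, 19, 18] → max 25
[25, 4, 19, 18, 24] → max 25
[4, 19, 18, 24, 25] → max 25
[19, 18, 24, 25, 17] → max 25
[18, 24, 25, 17, 16] → max 25
[24, 25, 17, 16, 10] → max 25
[25, 17, 16, 10, 11] → max 25
Minimum of these is 19.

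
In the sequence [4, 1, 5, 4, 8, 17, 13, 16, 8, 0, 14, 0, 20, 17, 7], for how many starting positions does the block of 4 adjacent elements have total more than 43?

4

4 1 5 4 → sum 14
1 5 4 8 → sum 18
5 4 8 17 → sum 34
4 8 17 13 → sum 42
8 17 13 16 → sum 54  > 43 ✓
17 13 16 8 → sum 54  > 43 ✓
13 16 8 0 → sum 37
16 8 0 14 → sum 38
8 0 14 0 → sum 22
0 14 0 20 → sum 34
14 0 20 17 → sum 51  > 43 ✓
0 20 17 7 → sum 44  > 43 ✓
4 windows satisfy the condition.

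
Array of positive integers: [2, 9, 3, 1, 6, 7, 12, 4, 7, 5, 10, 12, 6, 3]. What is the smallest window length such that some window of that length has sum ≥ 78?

add 2: running sum 2 < 78
add 9: running sum 11 < 78
add 3: running sum 14 < 78
add 1: running sum 15 < 78
add 6: running sum 21 < 78
add 7: running sum 28 < 78
add 12: running sum 40 < 78
add 4: running sum 44 < 78
add 7: running sum 51 < 78
add 5: running sum 56 < 78
add 10: running sum 66 < 78
add 12: shortest ending here [2, 9, 3, 1, 6, 7, 12, 4, 7, 5, 10, 12] sum 78, len 12
add 6: shortest ending here [9, 3, 1, 6, 7, 12, 4, 7, 5, 10, 12, 6] sum 82, len 12
add 3: shortest ending here [9, 3, 1, 6, 7, 12, 4, 7, 5, 10, 12, 6, 3] sum 85, len 13
Shortest qualifying length: 12.

12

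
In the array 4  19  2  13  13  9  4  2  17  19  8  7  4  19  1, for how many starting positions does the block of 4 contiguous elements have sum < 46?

4 19 2 13 → sum 38  < 46 ✓
19 2 13 13 → sum 47
2 13 13 9 → sum 37  < 46 ✓
13 13 9 4 → sum 39  < 46 ✓
13 9 4 2 → sum 28  < 46 ✓
9 4 2 17 → sum 32  < 46 ✓
4 2 17 19 → sum 42  < 46 ✓
2 17 19 8 → sum 46
17 19 8 7 → sum 51
19 8 7 4 → sum 38  < 46 ✓
8 7 4 19 → sum 38  < 46 ✓
7 4 19 1 → sum 31  < 46 ✓
9 windows satisfy the condition.

9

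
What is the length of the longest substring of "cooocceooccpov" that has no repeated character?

4

add c: [c] len 1
add o: [c, o] len 2
add o (repeat o, move left end past it): [o] len 1
add o (repeat o, move left end past it): [o] len 1
add c: [o, c] len 2
add c (repeat c, move left end past it): [c] len 1
add e: [c, e] len 2
add o: [c, e, o] len 3
add o (repeat o, move left end past it): [o] len 1
add c: [o, c] len 2
add c (repeat c, move left end past it): [c] len 1
add p: [c, p] len 2
add o: [c, p, o] len 3
add v: [c, p, o, v] len 4
Longest all-distinct length: 4.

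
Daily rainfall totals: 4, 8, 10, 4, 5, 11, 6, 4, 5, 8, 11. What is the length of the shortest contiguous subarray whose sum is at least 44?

6

add 4: running sum 4 < 44
add 8: running sum 12 < 44
add 10: running sum 22 < 44
add 4: running sum 26 < 44
add 5: running sum 31 < 44
add 11: running sum 42 < 44
end 6: [8, 10, 4, 5, 11, 6] sum 44, len 6
end 7: [8, 10, 4, 5, 11, 6, 4] sum 48, len 7
end 8: [10, 4, 5, 11, 6, 4, 5] sum 45, len 7
end 9: [10, 4, 5, 11, 6, 4, 5, 8] sum 53, len 8
end 10: [11, 6, 4, 5, 8, 11] sum 45, len 6
Shortest qualifying length: 6.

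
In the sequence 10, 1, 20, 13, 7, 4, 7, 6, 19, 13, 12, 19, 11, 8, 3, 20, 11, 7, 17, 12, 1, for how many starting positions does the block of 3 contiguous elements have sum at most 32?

8

[10, 1, 20] → sum 31  ≤ 32 ✓
[1, 20, 13] → sum 34
[20, 13, 7] → sum 40
[13, 7, 4] → sum 24  ≤ 32 ✓
[7, 4, 7] → sum 18  ≤ 32 ✓
[4, 7, 6] → sum 17  ≤ 32 ✓
[7, 6, 19] → sum 32  ≤ 32 ✓
[6, 19, 13] → sum 38
[19, 13, 12] → sum 44
[13, 12, 19] → sum 44
[12, 19, 11] → sum 42
[19, 11, 8] → sum 38
[11, 8, 3] → sum 22  ≤ 32 ✓
[8, 3, 20] → sum 31  ≤ 32 ✓
[3, 20, 11] → sum 34
[20, 11, 7] → sum 38
[11, 7, 17] → sum 35
[7, 17, 12] → sum 36
[17, 12, 1] → sum 30  ≤ 32 ✓
8 windows satisfy the condition.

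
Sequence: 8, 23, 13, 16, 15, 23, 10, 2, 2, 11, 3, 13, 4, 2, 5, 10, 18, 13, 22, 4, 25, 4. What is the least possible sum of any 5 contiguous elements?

27

(8, 23, 13, 16, 15) → sum 75
(23, 13, 16, 15, 23) → sum 90
(13, 16, 15, 23, 10) → sum 77
(16, 15, 23, 10, 2) → sum 66
(15, 23, 10, 2, 2) → sum 52
(23, 10, 2, 2, 11) → sum 48
(10, 2, 2, 11, 3) → sum 28
(2, 2, 11, 3, 13) → sum 31
(2, 11, 3, 13, 4) → sum 33
(11, 3, 13, 4, 2) → sum 33
(3, 13, 4, 2, 5) → sum 27
(13, 4, 2, 5, 10) → sum 34
(4, 2, 5, 10, 18) → sum 39
(2, 5, 10, 18, 13) → sum 48
(5, 10, 18, 13, 22) → sum 68
(10, 18, 13, 22, 4) → sum 67
(18, 13, 22, 4, 25) → sum 82
(13, 22, 4, 25, 4) → sum 68
Least of these is 27.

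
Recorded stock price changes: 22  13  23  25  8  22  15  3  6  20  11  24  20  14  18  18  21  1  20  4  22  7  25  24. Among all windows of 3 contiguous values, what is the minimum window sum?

24

Window sums for each of the 22 positions:
[22, 13, 23] → sum 58
[13, 23, 25] → sum 61
[23, 25, 8] → sum 56
[25, 8, 22] → sum 55
[8, 22, 15] → sum 45
[22, 15, 3] → sum 40
[15, 3, 6] → sum 24
[3, 6, 20] → sum 29
[6, 20, 11] → sum 37
[20, 11, 24] → sum 55
[11, 24, 20] → sum 55
[24, 20, 14] → sum 58
[20, 14, 18] → sum 52
[14, 18, 18] → sum 50
[18, 18, 21] → sum 57
[18, 21, 1] → sum 40
[21, 1, 20] → sum 42
[1, 20, 4] → sum 25
[20, 4, 22] → sum 46
[4, 22, 7] → sum 33
[22, 7, 25] → sum 54
[7, 25, 24] → sum 56
Minimum of these is 24.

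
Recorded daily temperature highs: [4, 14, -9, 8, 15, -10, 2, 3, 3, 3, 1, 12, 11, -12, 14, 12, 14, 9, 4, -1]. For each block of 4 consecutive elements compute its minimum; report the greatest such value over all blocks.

4 14 -9 8 → min -9
14 -9 8 15 → min -9
-9 8 15 -10 → min -10
8 15 -10 2 → min -10
15 -10 2 3 → min -10
-10 2 3 3 → min -10
2 3 3 3 → min 2
3 3 3 1 → min 1
3 3 1 12 → min 1
3 1 12 11 → min 1
1 12 11 -12 → min -12
12 11 -12 14 → min -12
11 -12 14 12 → min -12
-12 14 12 14 → min -12
14 12 14 9 → min 9
12 14 9 4 → min 4
14 9 4 -1 → min -1
Greatest of these is 9.

9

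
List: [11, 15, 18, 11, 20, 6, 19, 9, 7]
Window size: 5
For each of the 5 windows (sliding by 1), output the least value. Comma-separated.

(11, 15, 18, 11, 20) → min 11
(15, 18, 11, 20, 6) → min 6
(18, 11, 20, 6, 19) → min 6
(11, 20, 6, 19, 9) → min 6
(20, 6, 19, 9, 7) → min 6

11, 6, 6, 6, 6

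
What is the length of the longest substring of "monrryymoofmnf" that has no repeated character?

[m] len 1
[m, o] len 2
[m, o, n] len 3
[m, o, n, r] len 4
[r] len 1
[r, y] len 2
[y] len 1
[y, m] len 2
[y, m, o] len 3
[o] len 1
[o, f] len 2
[o, f, m] len 3
[o, f, m, n] len 4
[m, n, f] len 3
Longest all-distinct length: 4.

4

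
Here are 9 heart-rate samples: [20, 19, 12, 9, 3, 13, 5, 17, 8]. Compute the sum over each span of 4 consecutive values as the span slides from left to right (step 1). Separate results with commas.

60, 43, 37, 30, 38, 43

Sliding a size-4 window across the 9 values:
20 19 12 9 → sum 60
19 12 9 3 → sum 43
12 9 3 13 → sum 37
9 3 13 5 → sum 30
3 13 5 17 → sum 38
13 5 17 8 → sum 43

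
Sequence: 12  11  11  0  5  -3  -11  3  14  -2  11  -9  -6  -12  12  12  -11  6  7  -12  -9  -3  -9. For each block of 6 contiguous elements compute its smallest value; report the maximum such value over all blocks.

(12, 11, 11, 0, 5, -3) → min -3
(11, 11, 0, 5, -3, -11) → min -11
(11, 0, 5, -3, -11, 3) → min -11
(0, 5, -3, -11, 3, 14) → min -11
(5, -3, -11, 3, 14, -2) → min -11
(-3, -11, 3, 14, -2, 11) → min -11
(-11, 3, 14, -2, 11, -9) → min -11
(3, 14, -2, 11, -9, -6) → min -9
(14, -2, 11, -9, -6, -12) → min -12
(-2, 11, -9, -6, -12, 12) → min -12
(11, -9, -6, -12, 12, 12) → min -12
(-9, -6, -12, 12, 12, -11) → min -12
(-6, -12, 12, 12, -11, 6) → min -12
(-12, 12, 12, -11, 6, 7) → min -12
(12, 12, -11, 6, 7, -12) → min -12
(12, -11, 6, 7, -12, -9) → min -12
(-11, 6, 7, -12, -9, -3) → min -12
(6, 7, -12, -9, -3, -9) → min -12
Maximum of these is -3.

-3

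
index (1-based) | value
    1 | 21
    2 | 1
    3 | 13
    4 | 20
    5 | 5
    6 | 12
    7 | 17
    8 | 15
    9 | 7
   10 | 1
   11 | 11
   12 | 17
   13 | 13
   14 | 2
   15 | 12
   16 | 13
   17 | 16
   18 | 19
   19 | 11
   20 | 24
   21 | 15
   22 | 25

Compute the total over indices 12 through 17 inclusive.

Elements at indices 12..17: 17, 13, 2, 12, 13, 16
sum(17, 13, 2, 12, 13, 16) = 73

73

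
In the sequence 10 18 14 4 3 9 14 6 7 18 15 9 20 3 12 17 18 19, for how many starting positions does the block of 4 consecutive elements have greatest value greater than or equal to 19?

5

(10, 18, 14, 4) → max 18
(18, 14, 4, 3) → max 18
(14, 4, 3, 9) → max 14
(4, 3, 9, 14) → max 14
(3, 9, 14, 6) → max 14
(9, 14, 6, 7) → max 14
(14, 6, 7, 18) → max 18
(6, 7, 18, 15) → max 18
(7, 18, 15, 9) → max 18
(18, 15, 9, 20) → max 20  ≥ 19 ✓
(15, 9, 20, 3) → max 20  ≥ 19 ✓
(9, 20, 3, 12) → max 20  ≥ 19 ✓
(20, 3, 12, 17) → max 20  ≥ 19 ✓
(3, 12, 17, 18) → max 18
(12, 17, 18, 19) → max 19  ≥ 19 ✓
5 windows satisfy the condition.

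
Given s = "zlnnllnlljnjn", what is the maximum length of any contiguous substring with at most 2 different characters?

8

add z: window [z] (1 distinct), len 1
add l: window [z, l] (2 distinct), len 2
add n: window [l, n] (2 distinct), len 2
add n: window [l, n, n] (2 distinct), len 3
add l: window [l, n, n, l] (2 distinct), len 4
add l: window [l, n, n, l, l] (2 distinct), len 5
add n: window [l, n, n, l, l, n] (2 distinct), len 6
add l: window [l, n, n, l, l, n, l] (2 distinct), len 7
add l: window [l, n, n, l, l, n, l, l] (2 distinct), len 8
add j: window [l, l, j] (2 distinct), len 3
add n: window [j, n] (2 distinct), len 2
add j: window [j, n, j] (2 distinct), len 3
add n: window [j, n, j, n] (2 distinct), len 4
Longest length with ≤2 distinct: 8.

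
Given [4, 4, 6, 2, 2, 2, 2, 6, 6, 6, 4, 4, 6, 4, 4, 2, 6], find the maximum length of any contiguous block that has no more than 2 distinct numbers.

add 4: window [4] (1 distinct), len 1
add 4: window [4, 4] (1 distinct), len 2
add 6: window [4, 4, 6] (2 distinct), len 3
add 2: window [6, 2] (2 distinct), len 2
add 2: window [6, 2, 2] (2 distinct), len 3
add 2: window [6, 2, 2, 2] (2 distinct), len 4
add 2: window [6, 2, 2, 2, 2] (2 distinct), len 5
add 6: window [6, 2, 2, 2, 2, 6] (2 distinct), len 6
add 6: window [6, 2, 2, 2, 2, 6, 6] (2 distinct), len 7
add 6: window [6, 2, 2, 2, 2, 6, 6, 6] (2 distinct), len 8
add 4: window [6, 6, 6, 4] (2 distinct), len 4
add 4: window [6, 6, 6, 4, 4] (2 distinct), len 5
add 6: window [6, 6, 6, 4, 4, 6] (2 distinct), len 6
add 4: window [6, 6, 6, 4, 4, 6, 4] (2 distinct), len 7
add 4: window [6, 6, 6, 4, 4, 6, 4, 4] (2 distinct), len 8
add 2: window [4, 4, 2] (2 distinct), len 3
add 6: window [2, 6] (2 distinct), len 2
Longest length with ≤2 distinct: 8.

8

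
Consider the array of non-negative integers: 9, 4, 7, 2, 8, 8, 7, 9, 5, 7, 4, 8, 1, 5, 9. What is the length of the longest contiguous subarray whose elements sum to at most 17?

Extend to the right; shrink from the left whenever the sum exceeds 17:
add 9: [9] sum 9, len 1
add 4: [9, 4] sum 13, len 2
add 7: [4, 7] sum 11, len 2
add 2: [4, 7, 2] sum 13, len 3
add 8: [7, 2, 8] sum 17, len 3
add 8: [8, 8] sum 16, len 2
add 7: [8, 7] sum 15, len 2
add 9: [7, 9] sum 16, len 2
add 5: [9, 5] sum 14, len 2
add 7: [5, 7] sum 12, len 2
add 4: [5, 7, 4] sum 16, len 3
add 8: [4, 8] sum 12, len 2
add 1: [4, 8, 1] sum 13, len 3
add 5: [8, 1, 5] sum 14, len 3
add 9: [1, 5, 9] sum 15, len 3
Longest length seen: 3.

3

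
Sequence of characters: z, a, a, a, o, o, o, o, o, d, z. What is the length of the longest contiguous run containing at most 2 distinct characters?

[z] 1 distinct, len 1
[z, a] 2 distinct, len 2
[z, a, a] 2 distinct, len 3
[z, a, a, a] 2 distinct, len 4
[a, a, a, o] 2 distinct, len 4
[a, a, a, o, o] 2 distinct, len 5
[a, a, a, o, o, o] 2 distinct, len 6
[a, a, a, o, o, o, o] 2 distinct, len 7
[a, a, a, o, o, o, o, o] 2 distinct, len 8
[o, o, o, o, o, d] 2 distinct, len 6
[d, z] 2 distinct, len 2
Longest length with ≤2 distinct: 8.

8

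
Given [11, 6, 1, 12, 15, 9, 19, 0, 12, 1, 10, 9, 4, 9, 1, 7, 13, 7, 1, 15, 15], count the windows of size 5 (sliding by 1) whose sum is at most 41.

(11, 6, 1, 12, 15) → sum 45
(6, 1, 12, 15, 9) → sum 43
(1, 12, 15, 9, 19) → sum 56
(12, 15, 9, 19, 0) → sum 55
(15, 9, 19, 0, 12) → sum 55
(9, 19, 0, 12, 1) → sum 41  ≤ 41 ✓
(19, 0, 12, 1, 10) → sum 42
(0, 12, 1, 10, 9) → sum 32  ≤ 41 ✓
(12, 1, 10, 9, 4) → sum 36  ≤ 41 ✓
(1, 10, 9, 4, 9) → sum 33  ≤ 41 ✓
(10, 9, 4, 9, 1) → sum 33  ≤ 41 ✓
(9, 4, 9, 1, 7) → sum 30  ≤ 41 ✓
(4, 9, 1, 7, 13) → sum 34  ≤ 41 ✓
(9, 1, 7, 13, 7) → sum 37  ≤ 41 ✓
(1, 7, 13, 7, 1) → sum 29  ≤ 41 ✓
(7, 13, 7, 1, 15) → sum 43
(13, 7, 1, 15, 15) → sum 51
9 windows satisfy the condition.

9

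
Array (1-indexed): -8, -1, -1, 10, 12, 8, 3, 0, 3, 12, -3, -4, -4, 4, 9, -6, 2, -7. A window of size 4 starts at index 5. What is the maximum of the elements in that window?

12

Elements at indices 5..8: 12, 8, 3, 0
max(12, 8, 3, 0) = 12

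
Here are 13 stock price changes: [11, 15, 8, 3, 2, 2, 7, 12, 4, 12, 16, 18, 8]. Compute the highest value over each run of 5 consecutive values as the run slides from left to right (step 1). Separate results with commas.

15, 15, 8, 12, 12, 12, 16, 18, 18

[11, 15, 8, 3, 2] → max 15
[15, 8, 3, 2, 2] → max 15
[8, 3, 2, 2, 7] → max 8
[3, 2, 2, 7, 12] → max 12
[2, 2, 7, 12, 4] → max 12
[2, 7, 12, 4, 12] → max 12
[7, 12, 4, 12, 16] → max 16
[12, 4, 12, 16, 18] → max 18
[4, 12, 16, 18, 8] → max 18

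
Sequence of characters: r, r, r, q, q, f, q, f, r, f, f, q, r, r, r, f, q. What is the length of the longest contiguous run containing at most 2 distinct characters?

5

[r] 1 distinct, len 1
[r, r] 1 distinct, len 2
[r, r, r] 1 distinct, len 3
[r, r, r, q] 2 distinct, len 4
[r, r, r, q, q] 2 distinct, len 5
[q, q, f] 2 distinct, len 3
[q, q, f, q] 2 distinct, len 4
[q, q, f, q, f] 2 distinct, len 5
[f, r] 2 distinct, len 2
[f, r, f] 2 distinct, len 3
[f, r, f, f] 2 distinct, len 4
[f, f, q] 2 distinct, len 3
[q, r] 2 distinct, len 2
[q, r, r] 2 distinct, len 3
[q, r, r, r] 2 distinct, len 4
[r, r, r, f] 2 distinct, len 4
[f, q] 2 distinct, len 2
Longest length with ≤2 distinct: 5.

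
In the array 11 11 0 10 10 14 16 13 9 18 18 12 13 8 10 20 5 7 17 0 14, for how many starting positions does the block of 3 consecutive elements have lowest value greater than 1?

14

[11, 11, 0] → min 0
[11, 0, 10] → min 0
[0, 10, 10] → min 0
[10, 10, 14] → min 10  > 1 ✓
[10, 14, 16] → min 10  > 1 ✓
[14, 16, 13] → min 13  > 1 ✓
[16, 13, 9] → min 9  > 1 ✓
[13, 9, 18] → min 9  > 1 ✓
[9, 18, 18] → min 9  > 1 ✓
[18, 18, 12] → min 12  > 1 ✓
[18, 12, 13] → min 12  > 1 ✓
[12, 13, 8] → min 8  > 1 ✓
[13, 8, 10] → min 8  > 1 ✓
[8, 10, 20] → min 8  > 1 ✓
[10, 20, 5] → min 5  > 1 ✓
[20, 5, 7] → min 5  > 1 ✓
[5, 7, 17] → min 5  > 1 ✓
[7, 17, 0] → min 0
[17, 0, 14] → min 0
14 windows satisfy the condition.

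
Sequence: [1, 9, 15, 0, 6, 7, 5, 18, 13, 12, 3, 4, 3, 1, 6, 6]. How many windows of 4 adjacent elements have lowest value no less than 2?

6

1 9 15 0 → min 0
9 15 0 6 → min 0
15 0 6 7 → min 0
0 6 7 5 → min 0
6 7 5 18 → min 5  ≥ 2 ✓
7 5 18 13 → min 5  ≥ 2 ✓
5 18 13 12 → min 5  ≥ 2 ✓
18 13 12 3 → min 3  ≥ 2 ✓
13 12 3 4 → min 3  ≥ 2 ✓
12 3 4 3 → min 3  ≥ 2 ✓
3 4 3 1 → min 1
4 3 1 6 → min 1
3 1 6 6 → min 1
6 windows satisfy the condition.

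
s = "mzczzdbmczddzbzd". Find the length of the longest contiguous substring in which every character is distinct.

add m: [m] len 1
add z: [m, z] len 2
add c: [m, z, c] len 3
add z (repeat z, move left end past it): [c, z] len 2
add z (repeat z, move left end past it): [z] len 1
add d: [z, d] len 2
add b: [z, d, b] len 3
add m: [z, d, b, m] len 4
add c: [z, d, b, m, c] len 5
add z (repeat z, move left end past it): [d, b, m, c, z] len 5
add d (repeat d, move left end past it): [b, m, c, z, d] len 5
add d (repeat d, move left end past it): [d] len 1
add z: [d, z] len 2
add b: [d, z, b] len 3
add z (repeat z, move left end past it): [b, z] len 2
add d: [b, z, d] len 3
Longest all-distinct length: 5.

5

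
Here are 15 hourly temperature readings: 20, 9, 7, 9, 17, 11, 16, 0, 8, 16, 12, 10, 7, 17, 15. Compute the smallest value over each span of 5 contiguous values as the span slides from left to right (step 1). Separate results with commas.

7, 7, 7, 0, 0, 0, 0, 0, 7, 7, 7

Sliding a size-5 window across the 15 values:
(20, 9, 7, 9, 17) → min 7
(9, 7, 9, 17, 11) → min 7
(7, 9, 17, 11, 16) → min 7
(9, 17, 11, 16, 0) → min 0
(17, 11, 16, 0, 8) → min 0
(11, 16, 0, 8, 16) → min 0
(16, 0, 8, 16, 12) → min 0
(0, 8, 16, 12, 10) → min 0
(8, 16, 12, 10, 7) → min 7
(16, 12, 10, 7, 17) → min 7
(12, 10, 7, 17, 15) → min 7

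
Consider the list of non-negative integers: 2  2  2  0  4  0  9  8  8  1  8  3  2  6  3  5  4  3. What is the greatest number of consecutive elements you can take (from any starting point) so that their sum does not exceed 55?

→ 2: sum 2, len 1
→ 2: sum 4, len 2
→ 2: sum 6, len 3
→ 0: sum 6, len 4
→ 4: sum 10, len 5
→ 0: sum 10, len 6
→ 9: sum 19, len 7
→ 8: sum 27, len 8
→ 8: sum 35, len 9
→ 1: sum 36, len 10
→ 8: sum 44, len 11
→ 3: sum 47, len 12
→ 2: sum 49, len 13
→ 6: sum 55, len 14
→ 3 (dropped 2, 2): sum 54, len 13
→ 5 (dropped 2, 0, 4): sum 53, len 11
→ 4 (dropped 0, 9): sum 48, len 10
→ 3: sum 51, len 11
Longest length seen: 14.

14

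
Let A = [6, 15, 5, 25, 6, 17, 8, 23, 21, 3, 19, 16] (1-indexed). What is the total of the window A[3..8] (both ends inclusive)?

Elements at indices 3..8: 5, 25, 6, 17, 8, 23
sum(5, 25, 6, 17, 8, 23) = 84

84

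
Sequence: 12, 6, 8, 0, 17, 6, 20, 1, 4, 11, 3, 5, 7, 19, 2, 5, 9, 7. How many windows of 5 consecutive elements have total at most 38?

5

[12, 6, 8, 0, 17] → sum 43
[6, 8, 0, 17, 6] → sum 37  ≤ 38 ✓
[8, 0, 17, 6, 20] → sum 51
[0, 17, 6, 20, 1] → sum 44
[17, 6, 20, 1, 4] → sum 48
[6, 20, 1, 4, 11] → sum 42
[20, 1, 4, 11, 3] → sum 39
[1, 4, 11, 3, 5] → sum 24  ≤ 38 ✓
[4, 11, 3, 5, 7] → sum 30  ≤ 38 ✓
[11, 3, 5, 7, 19] → sum 45
[3, 5, 7, 19, 2] → sum 36  ≤ 38 ✓
[5, 7, 19, 2, 5] → sum 38  ≤ 38 ✓
[7, 19, 2, 5, 9] → sum 42
[19, 2, 5, 9, 7] → sum 42
5 windows satisfy the condition.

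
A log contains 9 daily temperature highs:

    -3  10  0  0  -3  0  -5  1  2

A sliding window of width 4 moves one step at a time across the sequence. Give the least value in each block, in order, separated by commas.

[-3, 10, 0, 0] → min -3
[10, 0, 0, -3] → min -3
[0, 0, -3, 0] → min -3
[0, -3, 0, -5] → min -5
[-3, 0, -5, 1] → min -5
[0, -5, 1, 2] → min -5

-3, -3, -3, -5, -5, -5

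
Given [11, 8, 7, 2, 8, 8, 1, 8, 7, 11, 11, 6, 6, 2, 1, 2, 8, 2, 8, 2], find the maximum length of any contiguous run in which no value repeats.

4

[11] len 1
[11, 8] len 2
[11, 8, 7] len 3
[11, 8, 7, 2] len 4
[7, 2, 8] len 3
[8] len 1
[8, 1] len 2
[1, 8] len 2
[1, 8, 7] len 3
[1, 8, 7, 11] len 4
[11] len 1
[11, 6] len 2
[6] len 1
[6, 2] len 2
[6, 2, 1] len 3
[1, 2] len 2
[1, 2, 8] len 3
[8, 2] len 2
[2, 8] len 2
[8, 2] len 2
Longest all-distinct length: 4.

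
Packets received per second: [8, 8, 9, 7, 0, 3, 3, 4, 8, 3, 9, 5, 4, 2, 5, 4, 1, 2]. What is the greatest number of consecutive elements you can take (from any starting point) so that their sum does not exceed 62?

Extend to the right; shrink from the left whenever the sum exceeds 62:
[8] sum 8 len 1
[8, 8] sum 16 len 2
[8, 8, 9] sum 25 len 3
[8, 8, 9, 7] sum 32 len 4
[8, 8, 9, 7, 0] sum 32 len 5
[8, 8, 9, 7, 0, 3] sum 35 len 6
[8, 8, 9, 7, 0, 3, 3] sum 38 len 7
[8, 8, 9, 7, 0, 3, 3, 4] sum 42 len 8
[8, 8, 9, 7, 0, 3, 3, 4, 8] sum 50 len 9
[8, 8, 9, 7, 0, 3, 3, 4, 8, 3] sum 53 len 10
[8, 8, 9, 7, 0, 3, 3, 4, 8, 3, 9] sum 62 len 11
[8, 9, 7, 0, 3, 3, 4, 8, 3, 9, 5] sum 59 len 11
[9, 7, 0, 3, 3, 4, 8, 3, 9, 5, 4] sum 55 len 11
[9, 7, 0, 3, 3, 4, 8, 3, 9, 5, 4, 2] sum 57 len 12
[9, 7, 0, 3, 3, 4, 8, 3, 9, 5, 4, 2, 5] sum 62 len 13
[7, 0, 3, 3, 4, 8, 3, 9, 5, 4, 2, 5, 4] sum 57 len 13
[7, 0, 3, 3, 4, 8, 3, 9, 5, 4, 2, 5, 4, 1] sum 58 len 14
[7, 0, 3, 3, 4, 8, 3, 9, 5, 4, 2, 5, 4, 1, 2] sum 60 len 15
Longest length seen: 15.

15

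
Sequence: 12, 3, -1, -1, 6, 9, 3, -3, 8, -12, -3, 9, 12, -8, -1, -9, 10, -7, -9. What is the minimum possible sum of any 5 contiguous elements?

Each size-5 window and its sum:
(12, 3, -1, -1, 6) → sum 19
(3, -1, -1, 6, 9) → sum 16
(-1, -1, 6, 9, 3) → sum 16
(-1, 6, 9, 3, -3) → sum 14
(6, 9, 3, -3, 8) → sum 23
(9, 3, -3, 8, -12) → sum 5
(3, -3, 8, -12, -3) → sum -7
(-3, 8, -12, -3, 9) → sum -1
(8, -12, -3, 9, 12) → sum 14
(-12, -3, 9, 12, -8) → sum -2
(-3, 9, 12, -8, -1) → sum 9
(9, 12, -8, -1, -9) → sum 3
(12, -8, -1, -9, 10) → sum 4
(-8, -1, -9, 10, -7) → sum -15
(-1, -9, 10, -7, -9) → sum -16
Minimum of these is -16.

-16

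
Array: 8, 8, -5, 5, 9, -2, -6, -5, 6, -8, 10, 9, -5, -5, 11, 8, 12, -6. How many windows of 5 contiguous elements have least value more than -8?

9

[8, 8, -5, 5, 9] → min -5  > -8 ✓
[8, -5, 5, 9, -2] → min -5  > -8 ✓
[-5, 5, 9, -2, -6] → min -6  > -8 ✓
[5, 9, -2, -6, -5] → min -6  > -8 ✓
[9, -2, -6, -5, 6] → min -6  > -8 ✓
[-2, -6, -5, 6, -8] → min -8
[-6, -5, 6, -8, 10] → min -8
[-5, 6, -8, 10, 9] → min -8
[6, -8, 10, 9, -5] → min -8
[-8, 10, 9, -5, -5] → min -8
[10, 9, -5, -5, 11] → min -5  > -8 ✓
[9, -5, -5, 11, 8] → min -5  > -8 ✓
[-5, -5, 11, 8, 12] → min -5  > -8 ✓
[-5, 11, 8, 12, -6] → min -6  > -8 ✓
9 windows satisfy the condition.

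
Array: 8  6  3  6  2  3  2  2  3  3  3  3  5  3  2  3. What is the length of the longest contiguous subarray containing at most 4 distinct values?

add 8: window [8] (1 distinct), len 1
add 6: window [8, 6] (2 distinct), len 2
add 3: window [8, 6, 3] (3 distinct), len 3
add 6: window [8, 6, 3, 6] (3 distinct), len 4
add 2: window [8, 6, 3, 6, 2] (4 distinct), len 5
add 3: window [8, 6, 3, 6, 2, 3] (4 distinct), len 6
add 2: window [8, 6, 3, 6, 2, 3, 2] (4 distinct), len 7
add 2: window [8, 6, 3, 6, 2, 3, 2, 2] (4 distinct), len 8
add 3: window [8, 6, 3, 6, 2, 3, 2, 2, 3] (4 distinct), len 9
add 3: window [8, 6, 3, 6, 2, 3, 2, 2, 3, 3] (4 distinct), len 10
add 3: window [8, 6, 3, 6, 2, 3, 2, 2, 3, 3, 3] (4 distinct), len 11
add 3: window [8, 6, 3, 6, 2, 3, 2, 2, 3, 3, 3, 3] (4 distinct), len 12
add 5: window [6, 3, 6, 2, 3, 2, 2, 3, 3, 3, 3, 5] (4 distinct), len 12
add 3: window [6, 3, 6, 2, 3, 2, 2, 3, 3, 3, 3, 5, 3] (4 distinct), len 13
add 2: window [6, 3, 6, 2, 3, 2, 2, 3, 3, 3, 3, 5, 3, 2] (4 distinct), len 14
add 3: window [6, 3, 6, 2, 3, 2, 2, 3, 3, 3, 3, 5, 3, 2, 3] (4 distinct), len 15
Longest length with ≤4 distinct: 15.

15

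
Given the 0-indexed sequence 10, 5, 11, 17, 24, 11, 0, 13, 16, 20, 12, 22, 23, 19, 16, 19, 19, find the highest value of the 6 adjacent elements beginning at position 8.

Elements at indices 8..13: 16, 20, 12, 22, 23, 19
max(16, 20, 12, 22, 23, 19) = 23

23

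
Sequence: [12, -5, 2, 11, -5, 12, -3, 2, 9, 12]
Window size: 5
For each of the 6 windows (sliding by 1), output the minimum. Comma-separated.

Sliding a size-5 window across the 10 values:
(12, -5, 2, 11, -5) → min -5
(-5, 2, 11, -5, 12) → min -5
(2, 11, -5, 12, -3) → min -5
(11, -5, 12, -3, 2) → min -5
(-5, 12, -3, 2, 9) → min -5
(12, -3, 2, 9, 12) → min -3

-5, -5, -5, -5, -5, -3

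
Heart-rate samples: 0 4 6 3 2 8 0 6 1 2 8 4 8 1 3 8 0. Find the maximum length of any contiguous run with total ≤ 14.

→ 0: sum 0, len 1
→ 4: sum 4, len 2
→ 6: sum 10, len 3
→ 3: sum 13, len 4
→ 2 (dropped 0, 4): sum 11, len 3
→ 8 (dropped 6): sum 13, len 3
→ 0: sum 13, len 4
→ 6 (dropped 3, 2): sum 14, len 3
→ 1 (dropped 8): sum 7, len 3
→ 2: sum 9, len 4
→ 8 (dropped 0, 6): sum 11, len 3
→ 4 (dropped 1): sum 14, len 3
→ 8 (dropped 2, 8): sum 12, len 2
→ 1: sum 13, len 3
→ 3 (dropped 4): sum 12, len 3
→ 8 (dropped 8): sum 12, len 3
→ 0: sum 12, len 4
Longest length seen: 4.

4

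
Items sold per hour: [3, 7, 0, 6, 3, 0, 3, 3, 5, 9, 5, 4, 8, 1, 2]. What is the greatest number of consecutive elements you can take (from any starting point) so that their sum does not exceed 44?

Extend to the right; shrink from the left whenever the sum exceeds 44:
[3] sum 3 len 1
[3, 7] sum 10 len 2
[3, 7, 0] sum 10 len 3
[3, 7, 0, 6] sum 16 len 4
[3, 7, 0, 6, 3] sum 19 len 5
[3, 7, 0, 6, 3, 0] sum 19 len 6
[3, 7, 0, 6, 3, 0, 3] sum 22 len 7
[3, 7, 0, 6, 3, 0, 3, 3] sum 25 len 8
[3, 7, 0, 6, 3, 0, 3, 3, 5] sum 30 len 9
[3, 7, 0, 6, 3, 0, 3, 3, 5, 9] sum 39 len 10
[3, 7, 0, 6, 3, 0, 3, 3, 5, 9, 5] sum 44 len 11
[0, 6, 3, 0, 3, 3, 5, 9, 5, 4] sum 38 len 10
[3, 0, 3, 3, 5, 9, 5, 4, 8] sum 40 len 9
[3, 0, 3, 3, 5, 9, 5, 4, 8, 1] sum 41 len 10
[3, 0, 3, 3, 5, 9, 5, 4, 8, 1, 2] sum 43 len 11
Longest length seen: 11.

11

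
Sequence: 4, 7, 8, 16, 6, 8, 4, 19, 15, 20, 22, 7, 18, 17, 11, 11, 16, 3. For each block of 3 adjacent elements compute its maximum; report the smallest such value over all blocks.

Window maxs for each of the 16 positions:
(4, 7, 8) → max 8
(7, 8, 16) → max 16
(8, 16, 6) → max 16
(16, 6, 8) → max 16
(6, 8, 4) → max 8
(8, 4, 19) → max 19
(4, 19, 15) → max 19
(19, 15, 20) → max 20
(15, 20, 22) → max 22
(20, 22, 7) → max 22
(22, 7, 18) → max 22
(7, 18, 17) → max 18
(18, 17, 11) → max 18
(17, 11, 11) → max 17
(11, 11, 16) → max 16
(11, 16, 3) → max 16
Smallest of these is 8.

8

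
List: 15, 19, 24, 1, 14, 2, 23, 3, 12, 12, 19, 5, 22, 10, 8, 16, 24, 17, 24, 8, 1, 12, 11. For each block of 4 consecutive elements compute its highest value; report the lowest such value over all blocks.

(15, 19, 24, 1) → max 24
(19, 24, 1, 14) → max 24
(24, 1, 14, 2) → max 24
(1, 14, 2, 23) → max 23
(14, 2, 23, 3) → max 23
(2, 23, 3, 12) → max 23
(23, 3, 12, 12) → max 23
(3, 12, 12, 19) → max 19
(12, 12, 19, 5) → max 19
(12, 19, 5, 22) → max 22
(19, 5, 22, 10) → max 22
(5, 22, 10, 8) → max 22
(22, 10, 8, 16) → max 22
(10, 8, 16, 24) → max 24
(8, 16, 24, 17) → max 24
(16, 24, 17, 24) → max 24
(24, 17, 24, 8) → max 24
(17, 24, 8, 1) → max 24
(24, 8, 1, 12) → max 24
(8, 1, 12, 11) → max 12
Lowest of these is 12.

12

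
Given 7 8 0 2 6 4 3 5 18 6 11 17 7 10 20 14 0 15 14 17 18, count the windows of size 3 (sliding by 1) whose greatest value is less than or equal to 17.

12

7 8 0 → max 8  ≤ 17 ✓
8 0 2 → max 8  ≤ 17 ✓
0 2 6 → max 6  ≤ 17 ✓
2 6 4 → max 6  ≤ 17 ✓
6 4 3 → max 6  ≤ 17 ✓
4 3 5 → max 5  ≤ 17 ✓
3 5 18 → max 18
5 18 6 → max 18
18 6 11 → max 18
6 11 17 → max 17  ≤ 17 ✓
11 17 7 → max 17  ≤ 17 ✓
17 7 10 → max 17  ≤ 17 ✓
7 10 20 → max 20
10 20 14 → max 20
20 14 0 → max 20
14 0 15 → max 15  ≤ 17 ✓
0 15 14 → max 15  ≤ 17 ✓
15 14 17 → max 17  ≤ 17 ✓
14 17 18 → max 18
12 windows satisfy the condition.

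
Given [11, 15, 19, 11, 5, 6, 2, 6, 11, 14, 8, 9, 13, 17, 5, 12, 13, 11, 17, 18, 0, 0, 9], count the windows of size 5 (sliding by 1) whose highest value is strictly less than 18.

(11, 15, 19, 11, 5) → max 19
(15, 19, 11, 5, 6) → max 19
(19, 11, 5, 6, 2) → max 19
(11, 5, 6, 2, 6) → max 11  < 18 ✓
(5, 6, 2, 6, 11) → max 11  < 18 ✓
(6, 2, 6, 11, 14) → max 14  < 18 ✓
(2, 6, 11, 14, 8) → max 14  < 18 ✓
(6, 11, 14, 8, 9) → max 14  < 18 ✓
(11, 14, 8, 9, 13) → max 14  < 18 ✓
(14, 8, 9, 13, 17) → max 17  < 18 ✓
(8, 9, 13, 17, 5) → max 17  < 18 ✓
(9, 13, 17, 5, 12) → max 17  < 18 ✓
(13, 17, 5, 12, 13) → max 17  < 18 ✓
(17, 5, 12, 13, 11) → max 17  < 18 ✓
(5, 12, 13, 11, 17) → max 17  < 18 ✓
(12, 13, 11, 17, 18) → max 18
(13, 11, 17, 18, 0) → max 18
(11, 17, 18, 0, 0) → max 18
(17, 18, 0, 0, 9) → max 18
12 windows satisfy the condition.

12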